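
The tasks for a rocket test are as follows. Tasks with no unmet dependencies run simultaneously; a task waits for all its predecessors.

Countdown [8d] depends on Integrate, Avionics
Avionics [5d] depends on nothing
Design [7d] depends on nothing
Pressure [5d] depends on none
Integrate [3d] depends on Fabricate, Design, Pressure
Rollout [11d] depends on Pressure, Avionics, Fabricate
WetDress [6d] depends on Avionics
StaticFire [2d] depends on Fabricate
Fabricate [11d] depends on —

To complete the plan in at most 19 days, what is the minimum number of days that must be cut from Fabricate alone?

Current finish: 22 days; target: 19.
Fabricate is on every critical path, so each day cut from Fabricate cuts the finish by one (this holds down to a finish of 18).
Need 22 − 19 = 3 days off Fabricate → Fabricate becomes 8 days, finish becomes 19.

3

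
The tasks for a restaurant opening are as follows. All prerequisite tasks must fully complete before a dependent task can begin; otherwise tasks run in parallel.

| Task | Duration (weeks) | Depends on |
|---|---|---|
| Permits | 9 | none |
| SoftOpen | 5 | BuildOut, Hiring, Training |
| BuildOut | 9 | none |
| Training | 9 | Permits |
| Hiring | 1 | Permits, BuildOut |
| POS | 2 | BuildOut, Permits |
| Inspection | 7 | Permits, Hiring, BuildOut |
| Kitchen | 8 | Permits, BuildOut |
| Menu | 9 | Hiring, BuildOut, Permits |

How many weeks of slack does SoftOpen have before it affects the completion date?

0

The longest chain is Permits→Training→SoftOpen = 9+9+5 = 23; overall finish 23 weeks.
Longest path through SoftOpen: 23 weeks (earliest finish 23, latest finish 23).
Float = 23 − 23 = 0.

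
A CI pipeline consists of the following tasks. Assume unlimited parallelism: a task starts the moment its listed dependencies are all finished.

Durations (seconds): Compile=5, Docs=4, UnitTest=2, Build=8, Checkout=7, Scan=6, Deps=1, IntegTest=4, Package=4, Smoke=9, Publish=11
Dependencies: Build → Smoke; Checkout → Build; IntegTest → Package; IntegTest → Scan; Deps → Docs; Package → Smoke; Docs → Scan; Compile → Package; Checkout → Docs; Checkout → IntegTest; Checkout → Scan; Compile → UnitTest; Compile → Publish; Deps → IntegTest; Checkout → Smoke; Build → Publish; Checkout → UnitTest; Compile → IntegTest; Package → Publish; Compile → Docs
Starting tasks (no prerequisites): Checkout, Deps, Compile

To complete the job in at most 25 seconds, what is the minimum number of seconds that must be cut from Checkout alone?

Current finish: 26 seconds; target: 25.
Checkout is on every critical path, so each second cut from Checkout cuts the finish by one (this holds down to a finish of 24).
Need 26 − 25 = 1 second off Checkout → Checkout becomes 6 seconds, finish becomes 25.

1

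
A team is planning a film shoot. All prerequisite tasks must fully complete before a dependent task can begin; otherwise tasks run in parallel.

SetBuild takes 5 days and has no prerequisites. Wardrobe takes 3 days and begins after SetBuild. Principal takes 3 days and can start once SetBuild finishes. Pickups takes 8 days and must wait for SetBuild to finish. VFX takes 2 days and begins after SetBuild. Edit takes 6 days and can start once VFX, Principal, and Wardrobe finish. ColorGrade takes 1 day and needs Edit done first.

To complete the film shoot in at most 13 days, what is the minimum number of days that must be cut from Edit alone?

Current finish: 15 days; target: 13.
Edit is on every critical path, so each day cut from Edit cuts the finish by one (this holds down to a finish of 13).
Need 15 − 13 = 2 days off Edit → Edit becomes 4 days, finish becomes 13.

2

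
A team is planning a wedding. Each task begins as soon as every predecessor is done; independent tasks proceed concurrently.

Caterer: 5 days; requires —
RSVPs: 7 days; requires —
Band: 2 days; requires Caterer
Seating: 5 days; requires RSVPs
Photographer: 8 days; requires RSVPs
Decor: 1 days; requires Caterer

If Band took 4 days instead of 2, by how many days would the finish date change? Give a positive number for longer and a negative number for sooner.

0

Baseline: RSVPs→Photographer = 7+8 = 15 → 15 days.
Band has 8 days of float (longest path through it is 7).
The critical path is still RSVPs→Photographer; finish is now 15 days.
Change in finish: 15 − 15 = +0 days.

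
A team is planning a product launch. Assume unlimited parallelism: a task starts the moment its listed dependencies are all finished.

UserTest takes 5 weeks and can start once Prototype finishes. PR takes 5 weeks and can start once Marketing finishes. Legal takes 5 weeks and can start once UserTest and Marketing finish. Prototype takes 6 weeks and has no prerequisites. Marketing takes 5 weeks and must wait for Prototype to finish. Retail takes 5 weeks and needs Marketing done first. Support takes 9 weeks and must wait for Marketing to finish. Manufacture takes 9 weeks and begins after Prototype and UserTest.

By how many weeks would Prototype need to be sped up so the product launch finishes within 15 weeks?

5

Current finish: 20 weeks; target: 15.
Prototype is on every critical path, so each week cut from Prototype cuts the finish by one (this holds down to a finish of 15).
Need 20 − 15 = 5 weeks off Prototype → Prototype becomes 1 week, finish becomes 15.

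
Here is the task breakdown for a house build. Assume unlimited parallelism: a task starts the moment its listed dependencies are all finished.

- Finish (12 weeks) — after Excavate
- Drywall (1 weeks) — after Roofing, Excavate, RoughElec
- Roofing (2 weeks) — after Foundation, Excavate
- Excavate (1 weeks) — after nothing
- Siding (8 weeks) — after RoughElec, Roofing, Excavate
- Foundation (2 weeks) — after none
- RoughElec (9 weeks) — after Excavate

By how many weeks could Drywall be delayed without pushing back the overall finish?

The longest chain is Excavate→RoughElec→Siding = 1+9+8 = 18; overall finish 18 weeks.
The longest chain containing Drywall totals 11 weeks.
Float = 18 − 11 = 7.

7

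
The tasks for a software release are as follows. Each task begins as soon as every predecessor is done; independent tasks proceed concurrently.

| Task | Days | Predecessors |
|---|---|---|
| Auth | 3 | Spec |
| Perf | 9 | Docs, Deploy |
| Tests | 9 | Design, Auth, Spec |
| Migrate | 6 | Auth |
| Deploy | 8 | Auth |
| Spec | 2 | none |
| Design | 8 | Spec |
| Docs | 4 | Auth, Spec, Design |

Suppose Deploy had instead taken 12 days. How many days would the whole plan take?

Critical path before the change: Spec→Design→Docs→Perf = 2+8+4+9 = 23 giving 23 days.
The longest path through Deploy is only 22 days, so Deploy has float 1.
New critical path: Spec→Auth→Deploy→Perf = 2+3+12+9 = 26 ⇒ 26 days.

26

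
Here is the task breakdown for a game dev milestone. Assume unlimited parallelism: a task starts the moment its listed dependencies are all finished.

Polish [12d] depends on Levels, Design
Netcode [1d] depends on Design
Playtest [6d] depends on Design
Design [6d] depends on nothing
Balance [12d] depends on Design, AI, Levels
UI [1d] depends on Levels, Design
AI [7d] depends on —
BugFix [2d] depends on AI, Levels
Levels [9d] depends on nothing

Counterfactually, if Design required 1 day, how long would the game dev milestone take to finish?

Critical path before the change: Levels→Balance = 9+12 = 21 giving 21 days.
Design has 3 days of float (longest path through it is 18).
The critical path is still Levels→Balance; finish is now 21 days.

21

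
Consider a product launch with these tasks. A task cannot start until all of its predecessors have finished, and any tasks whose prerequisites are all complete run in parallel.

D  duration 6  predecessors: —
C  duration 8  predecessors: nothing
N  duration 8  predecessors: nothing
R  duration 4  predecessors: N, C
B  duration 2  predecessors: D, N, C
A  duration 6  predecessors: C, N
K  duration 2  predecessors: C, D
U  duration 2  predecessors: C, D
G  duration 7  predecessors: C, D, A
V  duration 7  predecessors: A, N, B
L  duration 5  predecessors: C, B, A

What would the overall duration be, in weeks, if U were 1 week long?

Critical path before the change: C→A→G = 8+6+7 = 21 giving 21 weeks.
U is off the critical path — its longest chain is 10 weeks, giving 11 of slack.
No other chain overtakes it, so the finish is 21 weeks.

21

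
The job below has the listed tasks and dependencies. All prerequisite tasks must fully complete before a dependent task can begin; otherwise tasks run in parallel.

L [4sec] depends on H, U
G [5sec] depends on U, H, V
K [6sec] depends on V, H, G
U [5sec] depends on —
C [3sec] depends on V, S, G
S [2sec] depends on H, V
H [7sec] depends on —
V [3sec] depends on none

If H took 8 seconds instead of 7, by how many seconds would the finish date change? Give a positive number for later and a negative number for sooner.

1

The binding path is H→G→K = 7+5+6 = 18; finish at 18 seconds.
H lies on that path, so at 8 seconds the path becomes 19 seconds.
The critical path is still H→G→K; finish is now 19 seconds.
Change in finish: 19 − 18 = +1 seconds.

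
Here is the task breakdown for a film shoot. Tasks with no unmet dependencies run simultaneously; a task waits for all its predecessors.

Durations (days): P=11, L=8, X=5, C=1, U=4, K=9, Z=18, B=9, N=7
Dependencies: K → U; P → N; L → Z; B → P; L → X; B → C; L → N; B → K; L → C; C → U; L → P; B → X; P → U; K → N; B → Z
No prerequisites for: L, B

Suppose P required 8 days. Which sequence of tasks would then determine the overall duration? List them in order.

As given, the longest chain is B→P→N = 9+11+7 = 27, so the finish is 27 days.
Since P is critical, the -3 change carries straight to that chain (now 24 days).
The binding chain switches to B→Z = 9+18 = 27; finish 27 days.

B, Z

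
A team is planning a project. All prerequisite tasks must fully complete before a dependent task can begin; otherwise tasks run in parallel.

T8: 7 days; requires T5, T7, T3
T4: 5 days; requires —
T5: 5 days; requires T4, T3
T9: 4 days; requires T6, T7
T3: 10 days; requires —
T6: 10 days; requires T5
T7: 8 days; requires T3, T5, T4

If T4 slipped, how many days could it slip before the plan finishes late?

Critical path: T3→T5→T7→T8 = 10+5+8+7 = 30, so the finish is 30 days.
The longest chain containing T4 totals 25 days.
Slack of T4 = 5 − 0 = 5 days.

5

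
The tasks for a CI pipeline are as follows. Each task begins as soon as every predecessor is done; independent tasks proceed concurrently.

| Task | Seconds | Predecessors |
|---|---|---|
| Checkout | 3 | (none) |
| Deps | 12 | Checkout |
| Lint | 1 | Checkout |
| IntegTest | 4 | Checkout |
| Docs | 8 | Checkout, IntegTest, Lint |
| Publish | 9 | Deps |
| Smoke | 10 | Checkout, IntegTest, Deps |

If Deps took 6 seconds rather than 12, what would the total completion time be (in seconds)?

As given, the longest chain is Checkout→Deps→Smoke = 3+12+10 = 25, so the finish is 25 seconds.
Deps lies on that path, so at 6 seconds the path becomes 19 seconds.
The critical path is still Checkout→Deps→Smoke; finish is now 19 seconds.

19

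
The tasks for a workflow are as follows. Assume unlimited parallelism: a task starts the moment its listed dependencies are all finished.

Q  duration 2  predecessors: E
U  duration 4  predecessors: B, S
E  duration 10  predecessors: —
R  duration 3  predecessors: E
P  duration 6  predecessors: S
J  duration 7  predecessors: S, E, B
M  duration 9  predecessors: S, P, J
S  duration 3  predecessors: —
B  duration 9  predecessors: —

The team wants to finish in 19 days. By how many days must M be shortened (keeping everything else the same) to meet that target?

7

Current finish: 26 days; target: 19.
M is on every critical path, so each day cut from M cuts the finish by one (this holds down to a finish of 18).
Need 26 − 19 = 7 days off M → M becomes 2 days, finish becomes 19.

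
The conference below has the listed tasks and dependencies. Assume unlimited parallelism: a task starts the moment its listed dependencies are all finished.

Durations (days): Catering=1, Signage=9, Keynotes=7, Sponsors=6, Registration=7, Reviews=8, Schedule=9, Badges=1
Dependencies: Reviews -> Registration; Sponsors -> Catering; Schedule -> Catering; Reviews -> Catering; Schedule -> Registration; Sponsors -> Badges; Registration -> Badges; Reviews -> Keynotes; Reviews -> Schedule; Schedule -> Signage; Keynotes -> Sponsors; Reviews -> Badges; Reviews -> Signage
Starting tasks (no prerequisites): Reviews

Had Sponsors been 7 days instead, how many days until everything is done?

The binding path is Reviews→Schedule→Signage = 8+9+9 = 26; finish at 26 days.
The longest path through Sponsors is only 22 days, so Sponsors has float 4.
No other chain overtakes it, so the finish is 26 days.

26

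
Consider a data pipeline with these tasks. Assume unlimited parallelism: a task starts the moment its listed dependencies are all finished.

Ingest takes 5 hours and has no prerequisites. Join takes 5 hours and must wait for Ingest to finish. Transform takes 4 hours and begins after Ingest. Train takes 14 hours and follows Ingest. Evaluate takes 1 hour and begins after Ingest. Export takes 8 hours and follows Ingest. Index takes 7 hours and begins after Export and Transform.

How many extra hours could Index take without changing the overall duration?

0

Critical path: Ingest→Export→Index = 5+8+7 = 20, so the finish is 20 hours.
The longest chain containing Index totals 20 hours.
So Index can slip 20 − 20 = 0 hours.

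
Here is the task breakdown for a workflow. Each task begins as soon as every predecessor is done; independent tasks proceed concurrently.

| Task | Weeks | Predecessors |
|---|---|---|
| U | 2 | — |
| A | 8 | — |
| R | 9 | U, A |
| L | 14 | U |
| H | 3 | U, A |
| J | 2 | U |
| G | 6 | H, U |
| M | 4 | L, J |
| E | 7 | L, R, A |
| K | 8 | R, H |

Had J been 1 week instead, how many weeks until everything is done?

Actual critical path: A→R→K = 8+9+8 = 25 ⇒ 25 weeks.
J has 17 weeks of float (longest path through it is 8).
That remains the longest chain; total 25 weeks.

25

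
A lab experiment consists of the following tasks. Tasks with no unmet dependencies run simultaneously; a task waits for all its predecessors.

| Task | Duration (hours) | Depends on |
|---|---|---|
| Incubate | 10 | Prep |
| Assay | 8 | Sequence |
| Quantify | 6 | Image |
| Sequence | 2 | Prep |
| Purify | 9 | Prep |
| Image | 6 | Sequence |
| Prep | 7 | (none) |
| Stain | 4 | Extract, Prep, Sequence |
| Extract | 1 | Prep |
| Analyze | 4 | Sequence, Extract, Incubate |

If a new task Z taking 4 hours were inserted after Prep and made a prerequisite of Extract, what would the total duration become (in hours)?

Originally the schedule takes 21 hours.
With Z inserted, Extract now waits for max(Prep, Z).
New critical path: Prep→Incubate→Analyze = 7+10+4 = 21 ⇒ 21 hours.

21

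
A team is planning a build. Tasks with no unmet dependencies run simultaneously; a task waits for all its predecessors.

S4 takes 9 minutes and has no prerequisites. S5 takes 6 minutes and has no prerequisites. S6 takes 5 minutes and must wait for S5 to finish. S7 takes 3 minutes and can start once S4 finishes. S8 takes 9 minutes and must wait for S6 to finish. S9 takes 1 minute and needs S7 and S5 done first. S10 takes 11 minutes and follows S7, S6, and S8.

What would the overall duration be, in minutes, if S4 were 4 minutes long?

31

Actual critical path: S5→S6→S8→S10 = 6+5+9+11 = 31 ⇒ 31 minutes.
S4 has 8 minutes of float (longest path through it is 23).
The critical path is still S5→S6→S8→S10; finish is now 31 minutes.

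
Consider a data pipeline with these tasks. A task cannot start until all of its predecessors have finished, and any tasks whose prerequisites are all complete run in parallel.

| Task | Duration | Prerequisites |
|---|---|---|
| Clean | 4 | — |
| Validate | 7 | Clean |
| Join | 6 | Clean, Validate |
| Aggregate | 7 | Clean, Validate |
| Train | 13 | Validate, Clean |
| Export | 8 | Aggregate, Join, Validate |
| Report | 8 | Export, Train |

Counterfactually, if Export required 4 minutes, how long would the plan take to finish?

Baseline: Clean→Validate→Aggregate→Export→Report = 4+7+7+8+8 = 34 → 34 minutes.
Export lies on that path, so at 4 minutes the path becomes 30 minutes.
Now Clean→Validate→Train→Report = 4+7+13+8 = 32 is longest, so the finish becomes 32 minutes.

32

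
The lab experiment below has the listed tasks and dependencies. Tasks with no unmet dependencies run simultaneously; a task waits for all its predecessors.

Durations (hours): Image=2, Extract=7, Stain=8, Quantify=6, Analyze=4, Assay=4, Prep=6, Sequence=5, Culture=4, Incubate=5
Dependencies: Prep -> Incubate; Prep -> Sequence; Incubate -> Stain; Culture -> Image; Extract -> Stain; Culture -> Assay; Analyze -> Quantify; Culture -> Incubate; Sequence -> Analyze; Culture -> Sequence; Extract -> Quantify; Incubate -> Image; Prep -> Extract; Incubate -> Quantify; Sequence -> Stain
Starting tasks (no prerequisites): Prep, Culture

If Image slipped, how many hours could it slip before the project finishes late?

Prep→Extract→Stain = 6+7+8 = 21 sets the makespan at 21 hours.
Longest path through Image: 13 hours (earliest finish 13, latest finish 21).
Float = 21 − 13 = 8.

8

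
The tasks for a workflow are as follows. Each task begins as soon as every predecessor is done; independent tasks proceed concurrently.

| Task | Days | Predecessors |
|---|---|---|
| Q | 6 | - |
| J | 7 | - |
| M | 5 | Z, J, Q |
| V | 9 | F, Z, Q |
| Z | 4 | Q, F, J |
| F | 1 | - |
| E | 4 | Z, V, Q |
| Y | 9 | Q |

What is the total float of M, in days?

8

J→Z→V→E = 7+4+9+4 = 24 sets the makespan at 24 days.
The longest chain containing M totals 16 days.
Slack of M = 19 − 11 = 8 days.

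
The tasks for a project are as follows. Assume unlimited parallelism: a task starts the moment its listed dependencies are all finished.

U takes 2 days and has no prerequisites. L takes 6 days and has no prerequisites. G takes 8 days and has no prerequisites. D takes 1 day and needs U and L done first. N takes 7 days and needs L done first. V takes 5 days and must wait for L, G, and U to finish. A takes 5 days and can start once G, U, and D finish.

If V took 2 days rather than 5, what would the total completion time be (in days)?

13

The binding path is G→V = 8+5 = 13; finish at 13 days.
V lies on that path, so at 2 days the path becomes 10 days.
The binding chain switches to L→N = 6+7 = 13; finish 13 days.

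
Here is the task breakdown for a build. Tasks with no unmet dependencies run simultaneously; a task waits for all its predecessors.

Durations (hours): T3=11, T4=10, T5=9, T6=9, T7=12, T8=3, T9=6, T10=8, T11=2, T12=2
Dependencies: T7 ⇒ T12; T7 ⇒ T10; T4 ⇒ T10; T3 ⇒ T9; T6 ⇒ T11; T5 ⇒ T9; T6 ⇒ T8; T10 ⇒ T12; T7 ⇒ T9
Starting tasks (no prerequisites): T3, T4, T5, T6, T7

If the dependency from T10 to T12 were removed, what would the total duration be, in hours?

20

With the dependency in place, T7→T10→T12 = 12+8+2 = 22 sets the finish at 22 hours.
Without T10→T12, T12's earliest start moves from 20 to 12.
The longest chain is now T7→T10 = 12+8 = 20, so the plan takes 20 hours.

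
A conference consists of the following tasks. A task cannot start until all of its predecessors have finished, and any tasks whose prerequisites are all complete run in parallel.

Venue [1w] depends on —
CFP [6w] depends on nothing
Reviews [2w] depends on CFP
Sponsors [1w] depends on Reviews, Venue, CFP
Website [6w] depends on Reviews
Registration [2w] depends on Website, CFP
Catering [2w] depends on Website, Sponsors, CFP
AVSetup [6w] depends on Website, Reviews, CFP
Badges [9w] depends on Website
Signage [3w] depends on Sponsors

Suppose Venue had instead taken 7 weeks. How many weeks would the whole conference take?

23

Actual critical path: CFP→Reviews→Website→Badges = 6+2+6+9 = 23 ⇒ 23 weeks.
Venue is off the critical path — its longest chain is 5 weeks, giving 18 of slack.
That remains the longest chain; total 23 weeks.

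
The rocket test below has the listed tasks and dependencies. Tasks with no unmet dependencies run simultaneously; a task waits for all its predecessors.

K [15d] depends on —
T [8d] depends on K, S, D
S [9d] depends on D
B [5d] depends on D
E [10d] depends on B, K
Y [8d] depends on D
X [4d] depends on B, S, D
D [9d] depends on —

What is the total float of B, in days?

2

Critical path: D→S→T = 9+9+8 = 26, so the finish is 26 days.
B finishes as early as 14 and must finish by 16.
So B can slip 16 − 14 = 2 days.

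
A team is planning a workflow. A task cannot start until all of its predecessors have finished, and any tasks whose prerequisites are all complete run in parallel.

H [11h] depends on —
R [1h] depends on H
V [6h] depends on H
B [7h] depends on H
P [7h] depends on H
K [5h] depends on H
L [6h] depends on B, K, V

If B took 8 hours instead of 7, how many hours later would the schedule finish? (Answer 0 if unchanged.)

Critical path before the change: H→B→L = 11+7+6 = 24 giving 24 hours.
B is on the critical path; changing it to 8 makes that path 25 hours.
No other chain overtakes it, so the finish is 25 hours.
Change in finish: 25 − 24 = +1 hours.

1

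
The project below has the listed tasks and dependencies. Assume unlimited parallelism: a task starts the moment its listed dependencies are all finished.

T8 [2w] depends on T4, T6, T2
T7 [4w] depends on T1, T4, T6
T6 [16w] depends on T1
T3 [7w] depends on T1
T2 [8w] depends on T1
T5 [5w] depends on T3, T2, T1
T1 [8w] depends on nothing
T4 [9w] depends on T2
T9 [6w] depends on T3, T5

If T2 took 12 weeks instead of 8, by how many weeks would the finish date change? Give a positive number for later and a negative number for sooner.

4

Critical path before the change: T1→T2→T4→T7 = 8+8+9+4 = 29 giving 29 weeks.
T2 lies on that path, so at 12 weeks the path becomes 33 weeks.
That remains the longest chain; total 33 weeks.
Change in finish: 33 − 29 = +4 weeks.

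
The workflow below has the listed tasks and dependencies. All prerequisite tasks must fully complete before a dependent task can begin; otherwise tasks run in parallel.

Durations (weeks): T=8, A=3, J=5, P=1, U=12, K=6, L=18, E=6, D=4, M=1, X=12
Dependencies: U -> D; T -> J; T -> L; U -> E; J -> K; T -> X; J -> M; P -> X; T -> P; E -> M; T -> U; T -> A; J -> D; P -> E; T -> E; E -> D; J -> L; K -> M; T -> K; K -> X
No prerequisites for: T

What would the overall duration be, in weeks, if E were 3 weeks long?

31

Critical path before the change: T→J→K→X = 8+5+6+12 = 31 giving 31 weeks.
The longest path through E is only 30 weeks, so E has float 1.
No other chain overtakes it, so the finish is 31 weeks.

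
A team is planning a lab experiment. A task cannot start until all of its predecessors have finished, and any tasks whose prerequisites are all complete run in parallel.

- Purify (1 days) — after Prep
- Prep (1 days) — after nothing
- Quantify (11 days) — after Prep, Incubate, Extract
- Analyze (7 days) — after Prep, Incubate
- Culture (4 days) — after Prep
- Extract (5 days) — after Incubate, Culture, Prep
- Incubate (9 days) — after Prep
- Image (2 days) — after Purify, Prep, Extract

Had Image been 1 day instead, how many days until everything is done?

26

Baseline: Prep→Incubate→Extract→Quantify = 1+9+5+11 = 26 → 26 days.
Image has 9 days of float (longest path through it is 17).
No other chain overtakes it, so the finish is 26 days.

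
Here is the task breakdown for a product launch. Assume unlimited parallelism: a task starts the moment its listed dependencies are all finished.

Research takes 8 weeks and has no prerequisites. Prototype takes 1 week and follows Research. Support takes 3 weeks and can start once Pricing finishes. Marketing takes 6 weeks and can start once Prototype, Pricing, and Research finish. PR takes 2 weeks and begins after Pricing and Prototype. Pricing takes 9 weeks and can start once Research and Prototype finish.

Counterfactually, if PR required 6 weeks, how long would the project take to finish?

24

Actual critical path: Research→Prototype→Pricing→Marketing = 8+1+9+6 = 24 ⇒ 24 weeks.
PR has 4 weeks of float (longest path through it is 20).
No other chain overtakes it, so the finish is 24 weeks.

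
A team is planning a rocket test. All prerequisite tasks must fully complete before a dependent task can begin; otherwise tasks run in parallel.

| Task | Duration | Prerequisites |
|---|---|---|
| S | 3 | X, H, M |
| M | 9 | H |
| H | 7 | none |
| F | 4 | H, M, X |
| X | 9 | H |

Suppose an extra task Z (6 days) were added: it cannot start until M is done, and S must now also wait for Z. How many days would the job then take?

25

Originally the job takes 20 days.
With Z inserted, S now waits for max(X, H, M, Z).
New critical path: H→M→Z→S = 7+9+6+3 = 25 ⇒ 25 days.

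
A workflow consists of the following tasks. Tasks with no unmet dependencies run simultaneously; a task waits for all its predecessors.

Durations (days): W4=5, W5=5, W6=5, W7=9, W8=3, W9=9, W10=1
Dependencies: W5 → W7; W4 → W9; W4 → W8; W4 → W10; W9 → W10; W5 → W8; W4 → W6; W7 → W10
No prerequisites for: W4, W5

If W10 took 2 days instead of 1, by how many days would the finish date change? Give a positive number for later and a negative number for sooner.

1

Actual critical path: W4→W9→W10 = 5+9+1 = 15 ⇒ 15 days.
Since W10 is critical, the +1 change carries straight to that chain (now 16 days).
That remains the longest chain; total 16 days.
Change in finish: 16 − 15 = +1 days.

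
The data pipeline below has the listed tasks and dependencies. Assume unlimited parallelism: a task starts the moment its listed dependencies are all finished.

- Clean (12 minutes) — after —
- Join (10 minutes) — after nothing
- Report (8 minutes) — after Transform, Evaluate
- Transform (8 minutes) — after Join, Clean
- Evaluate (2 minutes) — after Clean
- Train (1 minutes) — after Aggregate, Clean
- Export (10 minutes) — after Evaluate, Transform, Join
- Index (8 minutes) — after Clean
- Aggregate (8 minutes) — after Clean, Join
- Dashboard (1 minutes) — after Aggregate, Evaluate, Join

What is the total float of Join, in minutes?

2

The longest chain is Clean→Transform→Export = 12+8+10 = 30; overall finish 30 minutes.
Longest path through Join: 28 minutes (earliest finish 10, latest finish 12).
Slack of Join = 2 − 0 = 2 minutes.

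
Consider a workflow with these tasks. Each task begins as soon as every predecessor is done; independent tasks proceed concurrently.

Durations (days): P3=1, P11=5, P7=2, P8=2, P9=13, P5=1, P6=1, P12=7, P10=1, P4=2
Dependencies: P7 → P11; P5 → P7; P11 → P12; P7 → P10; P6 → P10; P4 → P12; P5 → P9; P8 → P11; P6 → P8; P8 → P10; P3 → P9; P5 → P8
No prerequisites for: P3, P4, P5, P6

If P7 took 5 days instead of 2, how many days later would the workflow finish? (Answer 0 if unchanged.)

3

The binding path is P5→P7→P11→P12 = 1+2+5+7 = 15; finish at 15 days.
Since P7 is critical, the +3 change carries straight to that chain (now 18 days).
That remains the longest chain; total 18 days.
Change in finish: 18 − 15 = +3 days.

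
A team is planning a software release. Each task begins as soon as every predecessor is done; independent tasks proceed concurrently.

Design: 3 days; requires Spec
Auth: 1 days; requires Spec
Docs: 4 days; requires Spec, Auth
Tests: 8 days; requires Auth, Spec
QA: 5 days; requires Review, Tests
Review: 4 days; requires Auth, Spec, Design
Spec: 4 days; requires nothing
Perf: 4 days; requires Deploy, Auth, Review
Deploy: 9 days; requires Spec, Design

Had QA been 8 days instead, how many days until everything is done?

Critical path before the change: Spec→Design→Deploy→Perf = 4+3+9+4 = 20 giving 20 days.
QA has 2 days of float (longest path through it is 18).
Now Spec→Auth→Tests→QA = 4+1+8+8 = 21 is longest, so the finish becomes 21 days.

21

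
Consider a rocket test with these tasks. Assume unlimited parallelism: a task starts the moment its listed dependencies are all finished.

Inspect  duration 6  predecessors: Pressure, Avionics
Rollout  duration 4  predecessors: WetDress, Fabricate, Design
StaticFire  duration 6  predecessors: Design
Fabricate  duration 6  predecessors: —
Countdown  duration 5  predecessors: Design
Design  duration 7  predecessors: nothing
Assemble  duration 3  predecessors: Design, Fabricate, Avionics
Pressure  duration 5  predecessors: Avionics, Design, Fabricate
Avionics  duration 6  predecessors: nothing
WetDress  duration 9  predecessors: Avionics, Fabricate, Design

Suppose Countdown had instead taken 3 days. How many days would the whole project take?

20

As given, the longest chain is Design→WetDress→Rollout = 7+9+4 = 20, so the finish is 20 days.
The longest path through Countdown is only 12 days, so Countdown has float 8.
No other chain overtakes it, so the finish is 20 days.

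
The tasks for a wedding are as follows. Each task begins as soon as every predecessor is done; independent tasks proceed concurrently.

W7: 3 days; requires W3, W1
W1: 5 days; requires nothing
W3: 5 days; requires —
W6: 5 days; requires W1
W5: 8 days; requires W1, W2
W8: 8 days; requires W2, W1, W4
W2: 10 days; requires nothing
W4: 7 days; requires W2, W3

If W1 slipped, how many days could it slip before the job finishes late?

The longest chain is W2→W4→W8 = 10+7+8 = 25; overall finish 25 days.
Longest path through W1: 13 days (earliest finish 5, latest finish 17).
Float = 25 − 13 = 12.

12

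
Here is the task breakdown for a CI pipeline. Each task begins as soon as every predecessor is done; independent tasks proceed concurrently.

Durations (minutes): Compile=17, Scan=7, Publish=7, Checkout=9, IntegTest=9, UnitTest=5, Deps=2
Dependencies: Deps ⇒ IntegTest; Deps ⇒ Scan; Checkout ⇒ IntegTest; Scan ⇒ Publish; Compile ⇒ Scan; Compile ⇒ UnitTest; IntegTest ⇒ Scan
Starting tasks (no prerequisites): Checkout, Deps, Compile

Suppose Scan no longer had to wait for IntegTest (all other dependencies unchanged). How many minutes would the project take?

Original critical path: Checkout→IntegTest→Scan→Publish = 9+9+7+7 = 32 ⇒ 32 minutes.
Without IntegTest→Scan, Scan's earliest start moves from 18 to 17.
The longest chain is now Compile→Scan→Publish = 17+7+7 = 31, so the project takes 31 minutes.

31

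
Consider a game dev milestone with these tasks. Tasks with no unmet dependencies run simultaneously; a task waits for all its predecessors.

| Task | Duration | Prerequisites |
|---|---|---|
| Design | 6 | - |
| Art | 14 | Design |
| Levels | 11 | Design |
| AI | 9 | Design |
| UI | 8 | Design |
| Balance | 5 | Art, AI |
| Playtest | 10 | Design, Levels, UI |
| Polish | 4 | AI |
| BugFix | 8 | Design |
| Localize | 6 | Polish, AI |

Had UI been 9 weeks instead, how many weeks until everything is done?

27

Baseline: Design→Levels→Playtest = 6+11+10 = 27 → 27 weeks.
The longest path through UI is only 24 weeks, so UI has float 3.
No other chain overtakes it, so the finish is 27 weeks.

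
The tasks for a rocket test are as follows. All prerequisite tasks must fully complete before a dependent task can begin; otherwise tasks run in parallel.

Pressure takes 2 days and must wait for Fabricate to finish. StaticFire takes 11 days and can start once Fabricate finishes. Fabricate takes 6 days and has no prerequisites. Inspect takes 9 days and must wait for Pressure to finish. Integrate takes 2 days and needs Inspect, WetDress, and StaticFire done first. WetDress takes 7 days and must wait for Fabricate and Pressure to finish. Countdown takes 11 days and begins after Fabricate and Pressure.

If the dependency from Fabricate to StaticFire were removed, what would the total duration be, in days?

19

Before: longest chain Fabricate→Pressure→Inspect→Integrate = 6+2+9+2 = 19, finish 19.
Without Fabricate→StaticFire, StaticFire's earliest start moves from 6 to 0.
After: Fabricate→Pressure→Inspect→Integrate = 6+2+9+2 = 19 → 19 days.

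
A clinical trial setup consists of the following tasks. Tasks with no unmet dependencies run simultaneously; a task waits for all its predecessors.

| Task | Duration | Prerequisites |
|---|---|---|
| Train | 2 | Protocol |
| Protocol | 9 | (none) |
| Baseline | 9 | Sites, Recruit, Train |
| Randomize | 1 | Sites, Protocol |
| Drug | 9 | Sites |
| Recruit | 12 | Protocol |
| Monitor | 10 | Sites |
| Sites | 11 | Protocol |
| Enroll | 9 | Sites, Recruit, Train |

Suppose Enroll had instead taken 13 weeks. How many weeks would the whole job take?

34

Baseline: Protocol→Recruit→Enroll = 9+12+9 = 30 → 30 weeks.
Enroll is on the critical path; changing it to 13 makes that path 34 weeks.
No other chain overtakes it, so the finish is 34 weeks.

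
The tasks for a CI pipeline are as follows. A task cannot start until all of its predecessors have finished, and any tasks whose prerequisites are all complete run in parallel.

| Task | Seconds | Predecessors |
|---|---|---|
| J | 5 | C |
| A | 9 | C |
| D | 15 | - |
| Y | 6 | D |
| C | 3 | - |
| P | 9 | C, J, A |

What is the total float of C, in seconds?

Critical path: D→Y = 15+6 = 21, so the finish is 21 seconds.
C finishes as early as 3 and must finish by 3.
Slack of C = 0 − 0 = 0 seconds.

0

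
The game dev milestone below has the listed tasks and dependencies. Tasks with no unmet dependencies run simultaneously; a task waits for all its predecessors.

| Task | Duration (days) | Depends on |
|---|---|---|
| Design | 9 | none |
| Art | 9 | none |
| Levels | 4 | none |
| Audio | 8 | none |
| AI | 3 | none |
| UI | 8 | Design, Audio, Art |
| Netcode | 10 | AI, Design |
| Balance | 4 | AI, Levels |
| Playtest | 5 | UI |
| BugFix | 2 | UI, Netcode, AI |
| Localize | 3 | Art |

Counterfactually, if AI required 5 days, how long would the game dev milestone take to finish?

22

As given, the longest chain is Design→UI→Playtest = 9+8+5 = 22, so the finish is 22 days.
AI is off the critical path — its longest chain is 15 days, giving 7 of slack.
The critical path is still Design→UI→Playtest; finish is now 22 days.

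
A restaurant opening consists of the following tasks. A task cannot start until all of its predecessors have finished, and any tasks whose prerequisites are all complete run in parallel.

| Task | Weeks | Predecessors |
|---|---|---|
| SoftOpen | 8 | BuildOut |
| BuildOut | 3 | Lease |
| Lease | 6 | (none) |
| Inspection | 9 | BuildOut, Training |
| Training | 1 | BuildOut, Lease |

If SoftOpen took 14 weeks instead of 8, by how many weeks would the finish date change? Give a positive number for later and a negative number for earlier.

Actual critical path: Lease→BuildOut→Training→Inspection = 6+3+1+9 = 19 ⇒ 19 weeks.
SoftOpen is off the critical path — its longest chain is 17 weeks, giving 2 of slack.
New critical path: Lease→BuildOut→SoftOpen = 6+3+14 = 23 ⇒ 23 weeks.
Change in finish: 23 − 19 = +4 weeks.

4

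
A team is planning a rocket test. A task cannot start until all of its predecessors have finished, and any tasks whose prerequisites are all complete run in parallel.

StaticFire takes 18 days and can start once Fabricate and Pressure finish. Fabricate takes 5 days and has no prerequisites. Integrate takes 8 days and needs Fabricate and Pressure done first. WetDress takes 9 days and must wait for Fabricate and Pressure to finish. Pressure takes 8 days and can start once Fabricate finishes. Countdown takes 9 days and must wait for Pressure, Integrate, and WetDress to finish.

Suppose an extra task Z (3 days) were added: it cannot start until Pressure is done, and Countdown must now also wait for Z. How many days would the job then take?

31

Originally the job takes 31 days.
With Z inserted, Countdown now waits for max(Pressure, Integrate, WetDress, Z).
New critical path: Fabricate→Pressure→WetDress→Countdown = 5+8+9+9 = 31 ⇒ 31 days.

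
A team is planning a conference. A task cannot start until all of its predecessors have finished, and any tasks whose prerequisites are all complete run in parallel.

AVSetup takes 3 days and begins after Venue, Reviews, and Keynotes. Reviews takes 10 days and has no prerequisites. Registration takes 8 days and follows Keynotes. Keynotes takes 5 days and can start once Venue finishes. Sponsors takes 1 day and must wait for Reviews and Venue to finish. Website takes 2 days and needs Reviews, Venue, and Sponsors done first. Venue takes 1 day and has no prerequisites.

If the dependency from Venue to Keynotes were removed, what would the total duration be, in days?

Original critical path: Venue→Keynotes→Registration = 1+5+8 = 14 ⇒ 14 days.
Without Venue→Keynotes, Keynotes's earliest start moves from 1 to 0.
New critical path: Reviews→Sponsors→Website = 10+1+2 = 13 ⇒ 13 days.

13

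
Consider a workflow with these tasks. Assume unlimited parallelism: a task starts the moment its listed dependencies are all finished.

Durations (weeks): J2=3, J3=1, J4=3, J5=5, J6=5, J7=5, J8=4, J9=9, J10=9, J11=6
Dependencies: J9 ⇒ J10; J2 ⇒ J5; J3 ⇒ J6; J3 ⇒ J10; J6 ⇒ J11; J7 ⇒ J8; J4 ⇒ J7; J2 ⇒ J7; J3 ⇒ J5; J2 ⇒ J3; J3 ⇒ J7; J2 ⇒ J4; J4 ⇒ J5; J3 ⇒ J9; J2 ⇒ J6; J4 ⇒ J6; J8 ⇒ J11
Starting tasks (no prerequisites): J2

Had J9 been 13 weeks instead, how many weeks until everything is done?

26

Actual critical path: J2→J3→J9→J10 = 3+1+9+9 = 22 ⇒ 22 weeks.
Since J9 is critical, the +4 change carries straight to that chain (now 26 weeks).
No other chain overtakes it, so the finish is 26 weeks.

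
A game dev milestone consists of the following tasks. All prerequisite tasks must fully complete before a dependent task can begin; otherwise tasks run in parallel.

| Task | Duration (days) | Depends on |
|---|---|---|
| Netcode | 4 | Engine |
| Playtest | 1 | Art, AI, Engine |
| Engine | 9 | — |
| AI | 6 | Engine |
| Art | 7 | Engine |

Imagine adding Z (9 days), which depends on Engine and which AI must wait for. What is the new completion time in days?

25

Originally the schedule takes 17 days.
With Z inserted, AI now waits for max(Engine, Z).
New critical path: Engine→Z→AI→Playtest = 9+9+6+1 = 25 ⇒ 25 days.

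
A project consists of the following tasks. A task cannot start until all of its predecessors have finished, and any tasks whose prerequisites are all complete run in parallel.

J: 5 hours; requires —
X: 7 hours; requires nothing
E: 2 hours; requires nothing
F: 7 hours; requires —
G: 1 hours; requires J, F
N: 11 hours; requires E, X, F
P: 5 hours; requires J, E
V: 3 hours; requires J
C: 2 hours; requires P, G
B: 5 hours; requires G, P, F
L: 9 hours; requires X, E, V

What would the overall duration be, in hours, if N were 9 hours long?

17

Actual critical path: X→N = 7+11 = 18 ⇒ 18 hours.
Since N is critical, the -2 change carries straight to that chain (now 16 hours).
The binding chain switches to J→V→L = 5+3+9 = 17; finish 17 hours.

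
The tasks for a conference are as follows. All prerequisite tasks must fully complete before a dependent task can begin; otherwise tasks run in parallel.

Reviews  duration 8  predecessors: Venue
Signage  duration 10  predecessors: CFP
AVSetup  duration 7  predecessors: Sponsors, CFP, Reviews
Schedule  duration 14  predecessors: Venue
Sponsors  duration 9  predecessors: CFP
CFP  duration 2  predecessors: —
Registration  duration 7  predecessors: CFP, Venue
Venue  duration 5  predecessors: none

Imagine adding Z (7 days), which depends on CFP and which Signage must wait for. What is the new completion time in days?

20

Originally the schedule takes 20 days.
With Z inserted, Signage now waits for max(CFP, Z).
New critical path: Venue→Reviews→AVSetup = 5+8+7 = 20 ⇒ 20 days.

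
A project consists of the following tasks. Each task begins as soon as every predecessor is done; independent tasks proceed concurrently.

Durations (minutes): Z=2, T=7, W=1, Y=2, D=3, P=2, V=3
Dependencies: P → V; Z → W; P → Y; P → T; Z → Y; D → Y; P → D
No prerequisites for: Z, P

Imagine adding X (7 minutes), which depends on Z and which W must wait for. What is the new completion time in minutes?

10

Originally the plan takes 9 minutes.
With X inserted, W now waits for max(Z, X).
New critical path: Z→X→W = 2+7+1 = 10 ⇒ 10 minutes.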